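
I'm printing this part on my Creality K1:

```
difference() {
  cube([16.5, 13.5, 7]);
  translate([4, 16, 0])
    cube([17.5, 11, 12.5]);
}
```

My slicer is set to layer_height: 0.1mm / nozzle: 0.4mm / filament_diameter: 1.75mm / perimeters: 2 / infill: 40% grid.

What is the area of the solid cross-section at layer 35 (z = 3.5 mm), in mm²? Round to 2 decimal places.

At z = 3.5 mm: the cube (footprint 16.5×13.5) is included at this height (area 222.75 mm²); the cube at (4, 16) is present — its section is the full 17.5×11 rectangle (area 192.50 mm²); Taking the first minus the rest: starting from the 16.5×13.5 cube (222.75 mm²), the 17.5×11 cube at (4, 16) misses the remaining region (no effect) — area = 222.75 mm². Overall, the cross-section is a single solid region. Net area = 222.75 mm².

222.75 mm²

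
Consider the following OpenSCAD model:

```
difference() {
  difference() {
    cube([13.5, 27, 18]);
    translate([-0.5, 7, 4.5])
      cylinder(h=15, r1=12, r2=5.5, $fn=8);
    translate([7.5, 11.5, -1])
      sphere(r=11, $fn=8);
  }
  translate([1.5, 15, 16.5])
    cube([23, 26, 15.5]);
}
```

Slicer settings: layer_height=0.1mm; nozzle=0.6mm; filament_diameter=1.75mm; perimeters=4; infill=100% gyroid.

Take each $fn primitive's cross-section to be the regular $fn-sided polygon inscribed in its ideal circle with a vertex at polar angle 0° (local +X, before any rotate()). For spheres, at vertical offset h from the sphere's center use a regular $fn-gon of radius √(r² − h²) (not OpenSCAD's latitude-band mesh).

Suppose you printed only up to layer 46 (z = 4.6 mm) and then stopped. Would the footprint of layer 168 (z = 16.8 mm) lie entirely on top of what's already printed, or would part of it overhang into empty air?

Compare the two slices. At z = 4.6: the cube is present — its section is the full 13.5×27 rectangle (area 364.50 mm²); the cone at (-0.5, 7): at t=0.007 of its height the radius interpolates to r₁+(r₂−r₁)t = 11.957, giving a regular 8-gon of that circumradius (area = (8/2)·11.957²·sin(360°/8) = 404.36 mm²); the sphere at (7.5, 11.5): section is a regular 8-gon, circumradius = √(r²−h²) = √(11²−5.6²) = 9.468 (area = (8/2)·9.468²·sin(360°/8) = 253.54 mm²); Taking the first minus the rest: starting from the 13.5×27 cube (364.50 mm²), the cone at (-0.5, 7) partially overlaps it — only the 165.21 mm² overlap (of its 404.36 mm²) is removed, clipping the outline; the r=11 sphere at (7.5, 11.5) partially overlaps it — only the 83.48 mm² overlap (of its 253.54 mm²) is removed, clipping the outline — area = 115.81 mm²; the cube at (1.5, 15) does not reach this height (z outside [16.5, 32]); After the difference (first − rest): none of the subtracted shapes is present at this height, so that combined region is unchanged — area = 115.81 mm². At z = 16.8: the 13.5×27 cube contributes its full rectangle (area 364.50 mm²); the cone at (-0.5, 7): at t=0.820 of its height the radius interpolates to r₁+(r₂−r₁)t = 6.670, giving a regular 8-gon of that circumradius (area = (8/2)·6.670²·sin(360°/8) = 125.83 mm²); the sphere at (7.5, 11.5) is not intersected at this z (|z−center|=17.800 > r=11); After the difference (first − rest): starting from the 13.5×27 cube (364.50 mm²), the cone at (-0.5, 7) partially overlaps it — only the 56.35 mm² overlap (of its 125.83 mm²) is removed, clipping the outline — area = 308.15 mm²; the 23×26 cube at (1.5, 15) contributes its full rectangle (area 598.00 mm²); After the difference (first − rest): starting from that combined region (308.15 mm²), the 23×26 cube at (1.5, 15) partially overlaps it — only the 144.00 mm² overlap (of its 598.00 mm²) is removed, clipping the outline — area = 164.15 mm². Checking containment: at z = 16.8 the cross-section extends beyond the z = 4.6 cross-section by about 135.64 mm².

part overhangs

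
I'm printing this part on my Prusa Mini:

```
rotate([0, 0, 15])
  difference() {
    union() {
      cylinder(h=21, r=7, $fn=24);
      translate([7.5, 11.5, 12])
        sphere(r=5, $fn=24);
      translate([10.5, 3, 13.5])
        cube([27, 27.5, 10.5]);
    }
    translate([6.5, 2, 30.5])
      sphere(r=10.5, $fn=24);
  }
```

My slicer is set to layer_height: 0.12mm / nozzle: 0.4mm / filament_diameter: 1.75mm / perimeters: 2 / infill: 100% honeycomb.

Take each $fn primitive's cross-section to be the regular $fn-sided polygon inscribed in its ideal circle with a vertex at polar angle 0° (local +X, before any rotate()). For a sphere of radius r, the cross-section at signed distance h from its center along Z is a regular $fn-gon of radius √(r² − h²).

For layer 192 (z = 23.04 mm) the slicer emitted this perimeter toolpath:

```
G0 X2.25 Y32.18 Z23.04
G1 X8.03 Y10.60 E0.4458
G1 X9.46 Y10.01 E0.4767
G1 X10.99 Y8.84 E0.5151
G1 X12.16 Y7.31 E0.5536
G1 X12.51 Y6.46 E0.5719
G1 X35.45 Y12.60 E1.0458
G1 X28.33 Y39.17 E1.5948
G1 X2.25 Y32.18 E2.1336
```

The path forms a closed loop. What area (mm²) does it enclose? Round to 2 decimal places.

Apply the shoelace formula to the sequence of (X, Y) vertices; enclosed area = 731.44 mm².

731.44 mm²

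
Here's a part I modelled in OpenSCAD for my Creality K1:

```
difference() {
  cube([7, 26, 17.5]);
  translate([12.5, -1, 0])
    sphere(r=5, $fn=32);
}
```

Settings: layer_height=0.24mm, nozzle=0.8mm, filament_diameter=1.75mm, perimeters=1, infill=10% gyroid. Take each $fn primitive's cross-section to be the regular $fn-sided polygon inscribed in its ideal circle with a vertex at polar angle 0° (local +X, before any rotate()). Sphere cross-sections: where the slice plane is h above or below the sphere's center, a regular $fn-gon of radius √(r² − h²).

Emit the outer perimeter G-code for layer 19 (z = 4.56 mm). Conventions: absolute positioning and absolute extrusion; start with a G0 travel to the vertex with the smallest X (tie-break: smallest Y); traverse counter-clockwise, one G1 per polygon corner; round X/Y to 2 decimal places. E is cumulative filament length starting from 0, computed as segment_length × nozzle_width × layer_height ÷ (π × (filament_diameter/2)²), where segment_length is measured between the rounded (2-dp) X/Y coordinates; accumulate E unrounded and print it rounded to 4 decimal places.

G0 X0.00 Y0.00 Z4.56
G1 X7.00 Y0.00 E0.5588
G1 X7.00 Y26.00 E2.6342
G1 X0.00 Y26.00 E3.1930
G1 X0.00 Y0.00 E5.2684

At z = 4.56 mm: the cube (footprint 7×26) is included at this height; the sphere at (12.5, -1): section is a regular 32-gon, circumradius = √(r²−h²) = √(5²−4.56²) = 2.051; Taking the first minus the rest: starting from the 7×26 cube, the r=5 sphere at (12.5, -1) misses the remaining region (no effect) — 1 connected region. The outline is a single polygon with 4 vertices. Extrusion per mm of travel: 0.8 × 0.24 / (π × 0.875²) = 0.079824. Accumulating E over each segment gives final E = 5.2684.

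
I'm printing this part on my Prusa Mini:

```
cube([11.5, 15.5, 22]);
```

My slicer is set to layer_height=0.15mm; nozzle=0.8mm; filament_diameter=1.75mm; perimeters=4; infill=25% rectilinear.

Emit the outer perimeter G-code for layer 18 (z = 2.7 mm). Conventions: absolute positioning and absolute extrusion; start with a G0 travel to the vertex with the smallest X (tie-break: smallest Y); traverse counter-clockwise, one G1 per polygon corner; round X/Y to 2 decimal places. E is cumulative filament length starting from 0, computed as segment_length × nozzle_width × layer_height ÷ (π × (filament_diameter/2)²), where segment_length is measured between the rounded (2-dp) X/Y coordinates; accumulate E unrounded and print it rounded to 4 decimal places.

At z = 2.7 mm: the cube is present — its section is the full 11.5×15.5 rectangle. The outline is a single polygon with 4 vertices. Extrusion per mm of travel: 0.8 × 0.15 / (π × 0.875²) = 0.049890. Accumulating E over each segment gives final E = 2.6941.

G0 X0.00 Y0.00 Z2.70
G1 X11.50 Y0.00 E0.5737
G1 X11.50 Y15.50 E1.3470
G1 X0.00 Y15.50 E1.9208
G1 X0.00 Y0.00 E2.6941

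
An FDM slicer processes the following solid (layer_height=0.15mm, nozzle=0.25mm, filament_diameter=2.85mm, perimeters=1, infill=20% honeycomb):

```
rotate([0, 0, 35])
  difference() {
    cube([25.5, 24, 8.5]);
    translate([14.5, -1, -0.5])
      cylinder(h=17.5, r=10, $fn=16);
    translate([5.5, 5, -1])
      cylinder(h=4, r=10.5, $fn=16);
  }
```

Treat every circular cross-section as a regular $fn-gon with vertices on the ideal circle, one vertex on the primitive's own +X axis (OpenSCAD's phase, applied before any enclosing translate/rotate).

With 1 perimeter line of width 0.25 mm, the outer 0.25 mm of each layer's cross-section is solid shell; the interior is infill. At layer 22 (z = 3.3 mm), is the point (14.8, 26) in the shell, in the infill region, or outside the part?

At z = 3.3 mm: the 25.5×24 cube contributes its full rectangle; the r=10 cylinder at (14.5, -1) gives a regular 16-gon of circumradius 10 (constant along its height); the cylinder at (5.5, 5) is absent (z outside [-1, 3]); Subtracting the remaining from the first: starting from the 25.5×24 cube, the r=10 cylinder at (14.5, -1) partially overlaps it — only the 133.27 mm² overlap (of its 306.15 mm²) is removed, clipping the outline — 1 connected region; (whole slice rotated 35° about Z — lengths, areas and connectivity unchanged). Overall, the cross-section is a single solid region. Undo the 35° rotation: the query point maps to (27.036, 12.809) in the un-rotated model frame. The nearest boundary edge runs (25.50, 24.00)→(25.50, 0.00); distance from the point to it = 1.54 mm. The point is not inside any of the regions above, so it lies outside the cross-section (1.54 mm from the nearest boundary).

outside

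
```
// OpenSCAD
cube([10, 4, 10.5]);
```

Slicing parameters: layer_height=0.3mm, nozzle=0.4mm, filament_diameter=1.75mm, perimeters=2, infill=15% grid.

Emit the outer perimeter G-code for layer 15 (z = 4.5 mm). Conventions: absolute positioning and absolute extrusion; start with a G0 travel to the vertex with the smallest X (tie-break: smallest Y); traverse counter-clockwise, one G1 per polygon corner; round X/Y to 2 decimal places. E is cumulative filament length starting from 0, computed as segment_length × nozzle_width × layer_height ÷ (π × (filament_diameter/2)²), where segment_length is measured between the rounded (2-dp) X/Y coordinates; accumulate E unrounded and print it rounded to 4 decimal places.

At z = 4.5 mm: the 10×4 cube contributes its full rectangle. The outline is a single polygon with 4 vertices. Extrusion per mm of travel: 0.4 × 0.3 / (π × 0.875²) = 0.049890. Accumulating E over each segment gives final E = 1.3969.

G0 X0.00 Y0.00 Z4.50
G1 X10.00 Y0.00 E0.4989
G1 X10.00 Y4.00 E0.6985
G1 X0.00 Y4.00 E1.1974
G1 X0.00 Y0.00 E1.3969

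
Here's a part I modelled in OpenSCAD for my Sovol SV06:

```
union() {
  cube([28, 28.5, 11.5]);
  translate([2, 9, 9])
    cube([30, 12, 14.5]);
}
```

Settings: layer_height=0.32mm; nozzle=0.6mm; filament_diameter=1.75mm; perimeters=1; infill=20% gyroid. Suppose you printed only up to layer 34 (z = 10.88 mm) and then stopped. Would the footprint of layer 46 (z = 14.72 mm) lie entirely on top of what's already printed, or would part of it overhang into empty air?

Compare the two slices. At z = 10.88: the 28×28.5 cube contributes its full rectangle (area 798.00 mm²); the 30×12 cube at (2, 9) contributes its full rectangle (area 360.00 mm²); Taking the union: the regions partially overlap — summed areas 1158.00 mm² minus the doubly-counted overlap 312.00 mm² gives 846.00 mm² — area = 846.00 mm². At z = 14.72: the cube is not intersected at this z (z outside [0, 11.5]); the 30×12 cube at (2, 9) contributes its full rectangle (area 360.00 mm²); Combining (union): only the 30×12 cube at (2, 9) is present, so the union is just that shape — area = 360.00 mm². Checking containment: the cross-section at z = 14.72 is a subset of the cross-section at z = 10.88.

entirely on top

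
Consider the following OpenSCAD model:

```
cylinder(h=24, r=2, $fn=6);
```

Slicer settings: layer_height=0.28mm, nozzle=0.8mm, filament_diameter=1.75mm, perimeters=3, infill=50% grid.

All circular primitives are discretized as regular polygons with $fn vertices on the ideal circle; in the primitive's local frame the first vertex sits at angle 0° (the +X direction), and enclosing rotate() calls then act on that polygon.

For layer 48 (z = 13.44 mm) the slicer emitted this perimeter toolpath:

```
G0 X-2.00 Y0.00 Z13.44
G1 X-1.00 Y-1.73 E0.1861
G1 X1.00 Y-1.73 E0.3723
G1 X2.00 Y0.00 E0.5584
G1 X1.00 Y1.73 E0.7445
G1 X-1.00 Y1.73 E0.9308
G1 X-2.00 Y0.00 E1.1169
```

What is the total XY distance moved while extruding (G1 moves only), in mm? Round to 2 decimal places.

11.99 mm

Sum the Euclidean lengths of each G1 segment: total = 11.99 mm.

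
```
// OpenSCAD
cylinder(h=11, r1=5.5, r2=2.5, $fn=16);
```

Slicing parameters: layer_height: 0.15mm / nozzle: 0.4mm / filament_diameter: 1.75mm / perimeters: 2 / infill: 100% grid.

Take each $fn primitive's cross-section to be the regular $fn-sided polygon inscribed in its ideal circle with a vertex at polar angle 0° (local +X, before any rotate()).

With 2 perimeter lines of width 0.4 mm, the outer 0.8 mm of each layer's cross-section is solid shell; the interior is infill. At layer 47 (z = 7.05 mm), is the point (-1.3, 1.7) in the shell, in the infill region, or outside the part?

At z = 7.05 mm: the cone contributes a regular 16-gon of circumradius 3.577 (interpolated between r1=5.5 and r2=2.5 at t=0.641). Overall, the cross-section is a single solid region. The nearest boundary edge runs (-1.37, 3.30)→(-2.53, 2.53); distance from the point to it = 1.37 mm. The point is inside the cross-section and 1.37 mm from the nearest boundary — more than the 0.8 mm shell width (2 × 0.4), so it's in the infill interior.

infill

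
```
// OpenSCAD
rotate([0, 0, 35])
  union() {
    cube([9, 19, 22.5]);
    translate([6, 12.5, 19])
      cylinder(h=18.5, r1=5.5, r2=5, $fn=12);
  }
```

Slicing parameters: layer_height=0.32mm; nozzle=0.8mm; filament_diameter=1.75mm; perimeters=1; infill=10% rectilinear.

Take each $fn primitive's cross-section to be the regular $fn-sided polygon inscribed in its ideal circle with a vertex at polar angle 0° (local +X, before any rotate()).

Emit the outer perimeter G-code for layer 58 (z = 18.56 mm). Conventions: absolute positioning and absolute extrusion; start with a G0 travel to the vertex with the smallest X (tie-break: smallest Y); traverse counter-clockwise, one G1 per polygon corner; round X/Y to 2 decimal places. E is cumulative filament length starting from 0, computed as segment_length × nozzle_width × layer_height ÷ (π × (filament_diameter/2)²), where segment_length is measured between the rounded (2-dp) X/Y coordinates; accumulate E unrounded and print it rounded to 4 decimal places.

At z = 18.56 mm: the 9×19 cube contributes its full rectangle; the cone at (6, 12.5) does not reach this height (z outside [19, 37.5]); Combining (union): only the 9×19 cube is present, so the union is just that shape — 1 connected region; (whole slice rotated 35° about Z — lengths, areas and connectivity unchanged). The outline is a single polygon with 4 vertices. Extrusion per mm of travel: 0.8 × 0.32 / (π × 0.875²) = 0.106432. Accumulating E over each segment gives final E = 5.9606.

G0 X-10.90 Y15.56 Z18.56
G1 X0.00 Y0.00 E2.0220
G1 X7.37 Y5.16 E2.9796
G1 X-3.53 Y20.73 E5.0024
G1 X-10.90 Y15.56 E5.9606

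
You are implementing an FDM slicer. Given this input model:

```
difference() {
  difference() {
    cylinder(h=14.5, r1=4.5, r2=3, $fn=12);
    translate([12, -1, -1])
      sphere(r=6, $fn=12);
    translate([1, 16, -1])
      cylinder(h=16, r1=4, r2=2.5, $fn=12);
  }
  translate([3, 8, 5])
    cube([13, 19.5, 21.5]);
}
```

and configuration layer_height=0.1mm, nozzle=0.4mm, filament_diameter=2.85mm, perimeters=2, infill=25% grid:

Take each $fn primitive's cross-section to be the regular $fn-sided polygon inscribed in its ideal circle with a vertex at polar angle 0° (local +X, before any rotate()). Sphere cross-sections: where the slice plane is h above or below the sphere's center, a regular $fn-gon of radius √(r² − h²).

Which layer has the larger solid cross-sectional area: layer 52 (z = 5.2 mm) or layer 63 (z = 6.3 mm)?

Layer 52 (z = 5.2): the cone: at t=0.359 of its height the radius interpolates to r₁+(r₂−r₁)t = 3.962, giving a regular 12-gon of that circumradius (area = (12/2)·3.962²·sin(360°/12) = 47.09 mm²); the sphere at (12, -1) is absent (|z−center|=6.200 > r=6); the cone at (1, 16) contributes a regular 12-gon of circumradius 3.419 (interpolated between r1=4 and r2=2.5 at t=0.388) (area = (12/2)·3.419²·sin(360°/12) = 35.06 mm²); After the difference (first − rest): starting from the cone (47.09 mm²), the cone at (1, 16) misses the remaining region (no effect) — area = 47.09 mm²; the 13×19.5 cube at (3, 8) contributes its full rectangle (area 253.50 mm²); After the difference (first − rest): starting from that combined region (47.09 mm²), the 13×19.5 cube at (3, 8) misses the remaining region (no effect) — area = 47.09 mm². So its area = 47.09 mm². Layer 63 (z = 6.3): the cone (r1=4.5→r2=3) has section circumradius 3.848 here — a regular 12-gon (area = (12/2)·3.848²·sin(360°/12) = 44.43 mm²); the sphere at (12, -1) is absent (|z−center|=7.300 > r=6); the cone at (1, 16): at t=0.456 of its height the radius interpolates to r₁+(r₂−r₁)t = 3.316, giving a regular 12-gon of that circumradius (area = (12/2)·3.316²·sin(360°/12) = 32.98 mm²); Subtracting the remaining from the first: starting from the cone (44.43 mm²), the cone at (1, 16) misses the remaining region (no effect) — area = 44.43 mm²; the cube at (3, 8) (footprint 13×19.5) is included at this height (area 253.50 mm²); Subtracting the remaining from the first: starting from the result so far (44.43 mm²), the 13×19.5 cube at (3, 8) misses the remaining region (no effect) — area = 44.43 mm². So its area = 44.43 mm². Layer 52 is larger (47.09 vs 44.43 mm²).

layer 52 (z = 5.2 mm)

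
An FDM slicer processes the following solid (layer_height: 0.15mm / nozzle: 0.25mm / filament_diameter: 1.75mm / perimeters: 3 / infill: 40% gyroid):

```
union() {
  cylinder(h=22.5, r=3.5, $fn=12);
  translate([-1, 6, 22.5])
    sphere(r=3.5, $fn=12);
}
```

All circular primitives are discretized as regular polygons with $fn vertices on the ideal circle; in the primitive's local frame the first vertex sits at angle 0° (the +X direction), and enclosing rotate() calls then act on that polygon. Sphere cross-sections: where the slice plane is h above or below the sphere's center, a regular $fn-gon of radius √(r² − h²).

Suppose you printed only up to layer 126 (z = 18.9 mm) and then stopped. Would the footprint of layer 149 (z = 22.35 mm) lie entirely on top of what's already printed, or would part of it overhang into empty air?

part overhangs

Compare the two slices. At z = 18.9: the r=3.5 cylinder contributes a regular 12-gon of circumradius 3.5 (area = (12/2)·3.500²·sin(360°/12) = 36.75 mm²); the sphere at (-1, 6) does not reach this height (|z−center|=3.600 > r=3.5); Combining (union): only the r=3.5 cylinder is present, so the union is just that shape — area = 36.75 mm². At z = 22.35: the cylinder: section is a regular 12-gon, circumradius r=3.5 (area = (12/2)·3.500²·sin(360°/12) = 36.75 mm²); the r=3.5 sphere at (-1, 6) contributes a regular 12-gon of circumradius √(3.5²−0.15²) = 3.497 (area = (12/2)·3.497²·sin(360°/12) = 36.68 mm²); Merging all regions: the regions partially overlap — summed areas 73.43 mm² minus the doubly-counted overlap 1.60 mm² gives 71.83 mm² — area = 71.83 mm². Checking containment: at z = 22.35 the cross-section extends beyond the z = 18.9 cross-section by about 35.08 mm².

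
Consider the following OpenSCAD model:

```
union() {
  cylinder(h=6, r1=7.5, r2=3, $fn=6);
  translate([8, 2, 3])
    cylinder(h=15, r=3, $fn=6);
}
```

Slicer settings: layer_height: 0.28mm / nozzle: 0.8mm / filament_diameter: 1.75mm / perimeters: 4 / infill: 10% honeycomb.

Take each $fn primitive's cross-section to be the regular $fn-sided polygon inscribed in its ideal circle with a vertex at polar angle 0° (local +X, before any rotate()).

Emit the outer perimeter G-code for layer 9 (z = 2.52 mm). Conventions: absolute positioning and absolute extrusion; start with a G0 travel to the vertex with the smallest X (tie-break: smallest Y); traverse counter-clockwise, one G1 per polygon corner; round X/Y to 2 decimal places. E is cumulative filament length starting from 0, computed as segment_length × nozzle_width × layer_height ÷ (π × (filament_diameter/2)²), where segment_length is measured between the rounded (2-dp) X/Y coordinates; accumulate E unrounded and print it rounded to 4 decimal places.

At z = 2.52 mm: the cone (r1=7.5→r2=3) has section circumradius 5.610 here — a regular 6-gon; the cylinder at (8, 2) does not reach this height (z outside [3, 18]); Merging all regions: only the cone is present, so the union is just that shape — 1 connected region. The outline is a single polygon with 6 vertices. Extrusion per mm of travel: 0.8 × 0.28 / (π × 0.875²) = 0.093128. Accumulating E over each segment gives final E = 3.1357.

G0 X-5.61 Y0.00 Z2.52
G1 X-2.81 Y-4.86 E0.5223
G1 X2.81 Y-4.86 E1.0457
G1 X5.61 Y0.00 E1.5681
G1 X2.81 Y4.86 E2.0904
G1 X-2.80 Y4.86 E2.6129
G1 X-5.61 Y0.00 E3.1357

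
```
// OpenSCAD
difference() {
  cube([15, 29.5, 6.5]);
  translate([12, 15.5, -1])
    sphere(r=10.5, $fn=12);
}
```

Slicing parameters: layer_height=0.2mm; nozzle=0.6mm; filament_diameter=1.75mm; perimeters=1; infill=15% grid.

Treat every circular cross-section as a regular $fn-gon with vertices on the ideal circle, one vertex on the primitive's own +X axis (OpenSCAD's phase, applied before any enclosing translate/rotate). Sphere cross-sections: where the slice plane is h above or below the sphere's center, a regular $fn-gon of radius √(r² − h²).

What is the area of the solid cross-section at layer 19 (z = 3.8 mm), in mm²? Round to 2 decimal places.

258.06 mm²

At z = 3.8 mm: the cube is present — its section is the full 15×29.5 rectangle (area 442.50 mm²); the sphere at (12, 15.5): section is a regular 12-gon, circumradius = √(r²−h²) = √(10.5²−4.8²) = 9.339 (area = (12/2)·9.339²·sin(360°/12) = 261.63 mm²); Subtracting the remaining from the first: starting from the 15×29.5 cube (442.50 mm²), the r=10.5 sphere at (12, 15.5) partially overlaps it — only the 184.44 mm² overlap (of its 261.63 mm²) is removed, clipping the outline — area = 258.06 mm². Overall, the cross-section is a single solid region. Net area = 258.06 mm².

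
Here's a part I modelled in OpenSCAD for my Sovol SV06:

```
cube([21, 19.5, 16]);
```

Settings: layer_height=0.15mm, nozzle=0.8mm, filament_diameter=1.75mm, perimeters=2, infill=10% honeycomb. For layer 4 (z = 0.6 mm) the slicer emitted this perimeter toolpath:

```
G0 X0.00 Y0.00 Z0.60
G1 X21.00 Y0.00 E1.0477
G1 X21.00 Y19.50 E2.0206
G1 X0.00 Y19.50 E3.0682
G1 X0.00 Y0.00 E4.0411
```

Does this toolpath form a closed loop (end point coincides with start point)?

yes

Start point (G0): (0.00, 0.00). End point (last G1): the path returns to the start — closed.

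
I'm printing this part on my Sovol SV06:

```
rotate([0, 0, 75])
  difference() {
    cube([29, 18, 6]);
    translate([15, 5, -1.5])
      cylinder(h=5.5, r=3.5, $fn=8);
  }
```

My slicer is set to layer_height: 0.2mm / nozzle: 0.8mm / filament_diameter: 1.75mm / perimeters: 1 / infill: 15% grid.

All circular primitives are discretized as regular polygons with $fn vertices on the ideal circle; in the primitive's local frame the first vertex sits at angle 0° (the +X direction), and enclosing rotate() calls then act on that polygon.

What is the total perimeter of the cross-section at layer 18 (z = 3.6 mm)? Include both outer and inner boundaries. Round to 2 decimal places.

115.43 mm

At z = 3.6 mm: the cube (footprint 29×18) is included at this height (perimeter 94.00 mm); the cylinder at (15, 5): section is a regular 8-gon, circumradius r=3.5 (perimeter = 2·8·3.500·sin(180°/8) = 21.43 mm); Subtracting the remaining from the first: starting from the 29×18 cube, the r=3.5 cylinder at (15, 5) lies wholly inside it (removes its full 34.65 mm² and its 21.43 mm outline becomes a hole wall) — boundary (outer + 1 inner loop) = 115.43 mm; (rotated 75° about Z; rotation is an isometry so areas/perimeters/island counts are preserved). Overall, the cross-section is one region with 1 hole. Total boundary length (outer + inner) = 115.43 mm.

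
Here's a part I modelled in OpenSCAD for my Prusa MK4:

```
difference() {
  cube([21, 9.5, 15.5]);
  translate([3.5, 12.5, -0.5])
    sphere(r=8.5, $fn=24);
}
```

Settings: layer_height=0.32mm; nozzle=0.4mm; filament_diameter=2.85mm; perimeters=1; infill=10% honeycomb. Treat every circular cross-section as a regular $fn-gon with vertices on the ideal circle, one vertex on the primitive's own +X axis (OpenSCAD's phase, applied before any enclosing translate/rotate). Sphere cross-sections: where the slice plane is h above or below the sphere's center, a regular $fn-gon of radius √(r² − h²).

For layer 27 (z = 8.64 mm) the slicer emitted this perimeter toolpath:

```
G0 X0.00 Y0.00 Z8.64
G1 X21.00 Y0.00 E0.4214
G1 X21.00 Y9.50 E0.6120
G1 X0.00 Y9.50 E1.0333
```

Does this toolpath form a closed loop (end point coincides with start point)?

Start point (G0): (0.00, 0.00). End point (last G1): the path does not return to the start — open.

no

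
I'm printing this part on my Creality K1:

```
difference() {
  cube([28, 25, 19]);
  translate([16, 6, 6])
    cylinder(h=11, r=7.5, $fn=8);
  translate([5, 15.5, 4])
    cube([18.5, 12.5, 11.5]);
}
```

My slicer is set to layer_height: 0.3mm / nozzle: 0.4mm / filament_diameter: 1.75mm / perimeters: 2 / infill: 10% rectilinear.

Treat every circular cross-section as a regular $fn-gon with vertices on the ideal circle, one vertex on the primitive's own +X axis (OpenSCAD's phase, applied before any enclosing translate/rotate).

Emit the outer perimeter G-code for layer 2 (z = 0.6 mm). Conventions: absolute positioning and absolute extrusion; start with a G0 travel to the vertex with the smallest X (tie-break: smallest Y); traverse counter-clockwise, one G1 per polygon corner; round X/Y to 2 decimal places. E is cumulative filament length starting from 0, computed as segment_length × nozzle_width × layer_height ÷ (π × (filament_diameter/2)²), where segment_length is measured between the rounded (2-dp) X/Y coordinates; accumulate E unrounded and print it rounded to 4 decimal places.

G0 X0.00 Y0.00 Z0.60
G1 X28.00 Y0.00 E1.3969
G1 X28.00 Y25.00 E2.6442
G1 X0.00 Y25.00 E4.0411
G1 X0.00 Y0.00 E5.2884

At z = 0.6 mm: the cube is present — its section is the full 28×25 rectangle; the cylinder at (16, 6) is absent (z outside [6, 17]); the cube at (5, 15.5) does not reach this height (z outside [4, 15.5]); Subtracting the remaining from the first: none of the subtracted shapes is present at this height, so the 28×25 cube is unchanged — 1 connected region. The outline is a single polygon with 4 vertices. Extrusion per mm of travel: 0.4 × 0.3 / (π × 0.875²) = 0.049890. Accumulating E over each segment gives final E = 5.2884.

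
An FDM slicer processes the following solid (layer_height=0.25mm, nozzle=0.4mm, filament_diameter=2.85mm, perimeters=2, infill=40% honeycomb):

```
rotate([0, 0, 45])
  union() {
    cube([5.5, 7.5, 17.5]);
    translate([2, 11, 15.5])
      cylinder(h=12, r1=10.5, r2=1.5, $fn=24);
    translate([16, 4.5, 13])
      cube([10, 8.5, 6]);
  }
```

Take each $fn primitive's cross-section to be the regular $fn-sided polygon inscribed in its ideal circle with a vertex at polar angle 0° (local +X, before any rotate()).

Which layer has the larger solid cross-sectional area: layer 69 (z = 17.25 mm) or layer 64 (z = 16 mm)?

Layer 69 (z = 17.25): the cube (footprint 5.5×7.5) is included at this height (area 41.25 mm²); the cone at (2, 11) (r1=10.5→r2=1.5) has section circumradius 9.188 here — a regular 24-gon (area = (24/2)·9.188²·sin(360°/24) = 262.16 mm²); the cube at (16, 4.5) (footprint 10×8.5) is included at this height (area 85.00 mm²); Combining (union): the regions partially overlap — summed areas 388.41 mm² minus the doubly-counted overlap 30.03 mm² gives 358.38 mm² — area = 358.38 mm²; (whole slice rotated 45° about Z — lengths, areas and connectivity unchanged). So its area = 358.38 mm². Layer 64 (z = 16): the 5.5×7.5 cube contributes its full rectangle (area 41.25 mm²); the cone at (2, 11): at t=0.042 of its height the radius interpolates to r₁+(r₂−r₁)t = 10.125, giving a regular 24-gon of that circumradius (area = (24/2)·10.125²·sin(360°/24) = 318.40 mm²); the cube at (16, 4.5) (footprint 10×8.5) is included at this height (area 85.00 mm²); Merging all regions: the regions partially overlap — summed areas 444.65 mm² minus the doubly-counted overlap 35.26 mm² gives 409.39 mm² — area = 409.39 mm²; (rotated 45° about Z; rotation is an isometry so areas/perimeters/island counts are preserved). So its area = 409.39 mm². Layer 64 is larger (409.39 vs 358.38 mm²).

layer 64 (z = 16 mm)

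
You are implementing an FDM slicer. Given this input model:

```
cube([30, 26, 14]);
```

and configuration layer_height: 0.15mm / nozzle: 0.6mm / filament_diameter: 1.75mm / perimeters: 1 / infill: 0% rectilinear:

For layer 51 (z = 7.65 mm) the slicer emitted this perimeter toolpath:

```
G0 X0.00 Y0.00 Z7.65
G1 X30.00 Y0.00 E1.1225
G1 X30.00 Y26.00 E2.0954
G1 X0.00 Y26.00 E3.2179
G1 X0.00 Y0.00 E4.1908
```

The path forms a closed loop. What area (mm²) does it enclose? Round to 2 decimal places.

780.00 mm²

Apply the shoelace formula to the sequence of (X, Y) vertices; enclosed area = 780.00 mm².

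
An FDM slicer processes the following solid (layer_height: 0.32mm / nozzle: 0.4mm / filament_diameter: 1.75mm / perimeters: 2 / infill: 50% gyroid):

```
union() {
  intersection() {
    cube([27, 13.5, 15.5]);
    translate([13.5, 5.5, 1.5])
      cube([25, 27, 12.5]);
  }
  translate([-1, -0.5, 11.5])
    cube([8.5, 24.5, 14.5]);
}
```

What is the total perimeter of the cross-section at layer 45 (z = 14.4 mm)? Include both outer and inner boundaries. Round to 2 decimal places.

66.00 mm

At z = 14.4 mm: the cube is present — its section is the full 27×13.5 rectangle (perimeter 81.00 mm); the cube at (13.5, 5.5) is absent (z outside [1.5, 14]); After intersecting: at least one operand is absent at this height, so nothing remains; the cube at (-1, -0.5) (footprint 8.5×24.5) is included at this height (perimeter 66.00 mm); Merging all regions: only the 8.5×24.5 cube at (-1, -0.5) is present, so the union is just that shape — boundary = 66.00 mm. Overall, the cross-section is a single solid region. Total boundary length (outer) = 66.00 mm.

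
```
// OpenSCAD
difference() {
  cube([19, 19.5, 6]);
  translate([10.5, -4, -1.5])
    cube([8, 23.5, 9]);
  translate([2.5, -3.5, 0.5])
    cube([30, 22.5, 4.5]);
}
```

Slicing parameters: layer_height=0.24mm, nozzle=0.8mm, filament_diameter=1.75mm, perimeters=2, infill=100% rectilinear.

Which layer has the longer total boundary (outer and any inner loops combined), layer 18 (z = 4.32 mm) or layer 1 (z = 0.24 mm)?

layer 1 (z = 0.24 mm)

Layer 18 (z = 4.32): the 19×19.5 cube contributes its full rectangle (perimeter 77.00 mm); the 8×23.5 cube at (10.5, -4) contributes its full rectangle (perimeter 63.00 mm); the cube at (2.5, -3.5) is present — its section is the full 30×22.5 rectangle (perimeter 105.00 mm); Subtracting the remaining from the first: starting from the 19×19.5 cube, the 8×23.5 cube at (10.5, -4) partially overlaps it — only the 156.00 mm² overlap (of its 188.00 mm²) is removed, clipping the outline; the 30×22.5 cube at (2.5, -3.5) partially overlaps it — only the 161.50 mm² overlap (of its 675.00 mm²) is removed, clipping the outline — boundary = 62.00 mm. So its perimeter = 62.00 mm. Layer 1 (z = 0.24): the cube (footprint 19×19.5) is included at this height (perimeter 77.00 mm); the cube at (10.5, -4) (footprint 8×23.5) is included at this height (perimeter 63.00 mm); the cube at (2.5, -3.5) is absent (z outside [0.5, 5]); Taking the first minus the rest: starting from the 19×19.5 cube, the 8×23.5 cube at (10.5, -4) partially overlaps it — only the 156.00 mm² overlap (of its 188.00 mm²) is removed, clipping the outline — boundary = 100.00 mm. So its perimeter = 100.00 mm. Layer 1 is larger (100.00 vs 62.00 mm).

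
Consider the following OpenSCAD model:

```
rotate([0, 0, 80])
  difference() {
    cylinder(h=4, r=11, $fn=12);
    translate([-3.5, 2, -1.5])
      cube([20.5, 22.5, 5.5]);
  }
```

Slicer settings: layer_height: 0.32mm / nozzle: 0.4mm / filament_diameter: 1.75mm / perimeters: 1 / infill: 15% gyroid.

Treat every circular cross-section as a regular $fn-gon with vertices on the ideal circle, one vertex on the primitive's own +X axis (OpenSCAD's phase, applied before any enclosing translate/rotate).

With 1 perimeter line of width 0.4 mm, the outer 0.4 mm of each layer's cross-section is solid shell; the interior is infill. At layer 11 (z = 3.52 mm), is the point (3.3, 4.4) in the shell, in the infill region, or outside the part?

infill

At z = 3.52 mm: the cylinder: section is a regular 12-gon, circumradius r=11; the cube at (-3.5, 2) (footprint 20.5×22.5) is included at this height; Subtracting the remaining from the first: starting from the r=11 cylinder, the 20.5×22.5 cube at (-3.5, 2) partially overlaps it — only the 99.14 mm² overlap (of its 461.25 mm²) is removed, clipping the outline — 1 connected region; (rotated 80° about Z; rotation is an isometry so areas/perimeters/island counts are preserved). Overall, the cross-section is a single solid region. Undo the 80° rotation: the query point maps to (4.906, -2.486) in the un-rotated model frame. The nearest boundary edge runs (-3.50, 2.00)→(10.46, 2.00); distance from the point to it = 4.49 mm. The point is inside the cross-section and 4.49 mm from the nearest boundary — more than the 0.4 mm shell width (1 × 0.4), so it's in the infill interior.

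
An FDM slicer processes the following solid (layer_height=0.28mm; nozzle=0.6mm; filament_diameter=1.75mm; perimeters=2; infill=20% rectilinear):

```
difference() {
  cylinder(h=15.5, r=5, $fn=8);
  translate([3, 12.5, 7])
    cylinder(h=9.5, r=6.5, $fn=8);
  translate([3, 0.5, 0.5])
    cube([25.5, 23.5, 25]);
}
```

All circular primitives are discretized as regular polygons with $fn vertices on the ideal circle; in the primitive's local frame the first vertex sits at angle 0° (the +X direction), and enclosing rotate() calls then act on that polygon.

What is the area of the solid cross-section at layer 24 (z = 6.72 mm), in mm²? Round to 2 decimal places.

At z = 6.72 mm: the r=5 cylinder gives a regular 8-gon of circumradius 5 (constant along its height) (area = (8/2)·5.000²·sin(360°/8) = 70.71 mm²); the cylinder at (3, 12.5) is not intersected at this z (z outside [7, 16.5]); the 25.5×23.5 cube at (3, 0.5) contributes its full rectangle (area 599.25 mm²); After the difference (first − rest): starting from the r=5 cylinder (70.71 mm²), the 25.5×23.5 cube at (3, 0.5) partially overlaps it — only the 3.59 mm² overlap (of its 599.25 mm²) is removed, clipping the outline — area = 67.12 mm². Overall, the cross-section is a single solid region. Net area = 67.12 mm².

67.12 mm²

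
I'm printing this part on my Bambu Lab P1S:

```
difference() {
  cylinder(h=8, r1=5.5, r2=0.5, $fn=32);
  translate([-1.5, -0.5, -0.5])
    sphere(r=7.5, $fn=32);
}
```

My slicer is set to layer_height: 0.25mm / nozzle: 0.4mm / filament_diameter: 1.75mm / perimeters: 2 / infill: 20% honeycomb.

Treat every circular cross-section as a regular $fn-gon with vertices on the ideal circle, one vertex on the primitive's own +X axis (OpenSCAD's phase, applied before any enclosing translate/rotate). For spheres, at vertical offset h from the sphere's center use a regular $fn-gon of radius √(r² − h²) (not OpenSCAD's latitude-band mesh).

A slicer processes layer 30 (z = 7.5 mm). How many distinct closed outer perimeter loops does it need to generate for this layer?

At z = 7.5 mm: the cone contributes a regular 32-gon of circumradius 0.812 (interpolated between r1=5.5 and r2=0.5 at t=0.938); the sphere at (-1.5, -0.5) is absent (|z−center|=8.000 > r=7.5); Taking the first minus the rest: none of the subtracted shapes is present at this height, so the cone is unchanged — 1 connected region. The result has 1 disconnected region.

1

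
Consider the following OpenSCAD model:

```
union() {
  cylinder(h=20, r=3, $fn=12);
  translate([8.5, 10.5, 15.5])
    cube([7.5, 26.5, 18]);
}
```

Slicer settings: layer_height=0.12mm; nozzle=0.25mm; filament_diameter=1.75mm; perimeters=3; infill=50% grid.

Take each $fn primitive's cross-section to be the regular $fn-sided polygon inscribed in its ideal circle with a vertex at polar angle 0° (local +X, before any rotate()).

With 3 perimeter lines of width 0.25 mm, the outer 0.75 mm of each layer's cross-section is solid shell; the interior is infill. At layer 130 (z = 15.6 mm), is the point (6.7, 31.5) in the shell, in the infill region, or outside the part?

outside

At z = 15.6 mm: the cylinder: section is a regular 12-gon, circumradius r=3; the 7.5×26.5 cube at (8.5, 10.5) contributes its full rectangle; Taking the union: the 2 present regions are separate (no shared area or edge), so areas and boundary lengths simply add and each stays a separate island — 2 connected regions. Overall, the cross-section has 2 separate islands. The nearest boundary edge runs (8.50, 10.50)→(8.50, 37.00); distance from the point to it = 1.80 mm. The point is not inside any of the regions above, so it lies outside the cross-section (1.80 mm from the nearest boundary).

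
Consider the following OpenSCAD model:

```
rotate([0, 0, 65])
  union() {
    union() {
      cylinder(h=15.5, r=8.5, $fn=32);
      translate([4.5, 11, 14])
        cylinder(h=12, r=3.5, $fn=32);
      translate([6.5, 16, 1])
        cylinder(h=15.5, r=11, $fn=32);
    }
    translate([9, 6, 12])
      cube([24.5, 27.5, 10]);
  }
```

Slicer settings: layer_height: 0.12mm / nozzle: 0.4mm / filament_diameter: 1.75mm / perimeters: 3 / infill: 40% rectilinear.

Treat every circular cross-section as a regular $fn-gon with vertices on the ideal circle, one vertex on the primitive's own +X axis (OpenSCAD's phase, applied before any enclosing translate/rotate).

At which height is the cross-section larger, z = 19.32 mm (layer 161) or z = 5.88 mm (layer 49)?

layer 161 (z = 19.32 mm)

Layer 161 (z = 19.32): the cylinder does not reach this height (z outside [0, 15.5]); the r=3.5 cylinder at (4.5, 11) contributes a regular 32-gon of circumradius 3.5 (area = (32/2)·3.500²·sin(360°/32) = 38.24 mm²); the cylinder at (6.5, 16) is not intersected at this z (z outside [1, 16.5]); Merging all regions: only the r=3.5 cylinder at (4.5, 11) is present, so the union is just that shape — area = 38.24 mm²; the 24.5×27.5 cube at (9, 6) contributes its full rectangle (area 673.75 mm²); Taking the union: the 2 present regions are separate (no shared area or edge), so areas and boundary lengths simply add and each stays a separate island — area = 711.99 mm²; (rotated 65° about Z; rotation is an isometry so areas/perimeters/island counts are preserved). So its area = 711.99 mm². Layer 49 (z = 5.88): the r=8.5 cylinder gives a regular 32-gon of circumradius 8.5 (constant along its height) (area = (32/2)·8.500²·sin(360°/32) = 225.52 mm²); the cylinder at (4.5, 11) does not reach this height (z outside [14, 26]); the r=11 cylinder at (6.5, 16) contributes a regular 32-gon of circumradius 11 (area = (32/2)·11.000²·sin(360°/32) = 377.69 mm²); Taking the union: the regions partially overlap — summed areas 603.22 mm² minus the doubly-counted overlap 12.92 mm² gives 590.30 mm² — area = 590.30 mm²; the cube at (9, 6) does not reach this height (z outside [12, 22]); Combining (union): only the result so far is present, so the union is just that shape — area = 590.30 mm²; (rotated 65° about Z; rotation is an isometry so areas/perimeters/island counts are preserved). So its area = 590.30 mm². Layer 161 is larger (711.99 vs 590.30 mm²).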